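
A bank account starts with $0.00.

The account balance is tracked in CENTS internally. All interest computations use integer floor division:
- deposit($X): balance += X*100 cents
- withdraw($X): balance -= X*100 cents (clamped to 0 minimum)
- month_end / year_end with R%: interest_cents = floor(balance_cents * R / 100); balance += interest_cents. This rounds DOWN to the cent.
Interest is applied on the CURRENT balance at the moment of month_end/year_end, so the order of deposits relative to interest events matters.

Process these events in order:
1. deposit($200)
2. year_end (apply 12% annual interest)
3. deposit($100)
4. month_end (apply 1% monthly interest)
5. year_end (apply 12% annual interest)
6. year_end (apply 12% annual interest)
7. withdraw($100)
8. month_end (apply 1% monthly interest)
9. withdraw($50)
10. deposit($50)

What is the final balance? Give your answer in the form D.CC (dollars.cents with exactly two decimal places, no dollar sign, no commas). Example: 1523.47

Answer: 313.58

Derivation:
After 1 (deposit($200)): balance=$200.00 total_interest=$0.00
After 2 (year_end (apply 12% annual interest)): balance=$224.00 total_interest=$24.00
After 3 (deposit($100)): balance=$324.00 total_interest=$24.00
After 4 (month_end (apply 1% monthly interest)): balance=$327.24 total_interest=$27.24
After 5 (year_end (apply 12% annual interest)): balance=$366.50 total_interest=$66.50
After 6 (year_end (apply 12% annual interest)): balance=$410.48 total_interest=$110.48
After 7 (withdraw($100)): balance=$310.48 total_interest=$110.48
After 8 (month_end (apply 1% monthly interest)): balance=$313.58 total_interest=$113.58
After 9 (withdraw($50)): balance=$263.58 total_interest=$113.58
After 10 (deposit($50)): balance=$313.58 total_interest=$113.58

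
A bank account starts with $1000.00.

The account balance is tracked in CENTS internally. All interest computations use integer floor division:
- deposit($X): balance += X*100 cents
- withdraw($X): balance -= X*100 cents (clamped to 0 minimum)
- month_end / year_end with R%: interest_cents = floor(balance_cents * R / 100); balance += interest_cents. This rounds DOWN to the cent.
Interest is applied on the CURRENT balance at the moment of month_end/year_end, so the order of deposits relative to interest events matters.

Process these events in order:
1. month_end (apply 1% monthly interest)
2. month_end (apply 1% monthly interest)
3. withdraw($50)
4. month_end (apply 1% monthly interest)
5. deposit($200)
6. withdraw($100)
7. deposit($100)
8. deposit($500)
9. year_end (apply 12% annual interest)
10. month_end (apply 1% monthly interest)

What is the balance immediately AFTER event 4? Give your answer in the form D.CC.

Answer: 979.80

Derivation:
After 1 (month_end (apply 1% monthly interest)): balance=$1010.00 total_interest=$10.00
After 2 (month_end (apply 1% monthly interest)): balance=$1020.10 total_interest=$20.10
After 3 (withdraw($50)): balance=$970.10 total_interest=$20.10
After 4 (month_end (apply 1% monthly interest)): balance=$979.80 total_interest=$29.80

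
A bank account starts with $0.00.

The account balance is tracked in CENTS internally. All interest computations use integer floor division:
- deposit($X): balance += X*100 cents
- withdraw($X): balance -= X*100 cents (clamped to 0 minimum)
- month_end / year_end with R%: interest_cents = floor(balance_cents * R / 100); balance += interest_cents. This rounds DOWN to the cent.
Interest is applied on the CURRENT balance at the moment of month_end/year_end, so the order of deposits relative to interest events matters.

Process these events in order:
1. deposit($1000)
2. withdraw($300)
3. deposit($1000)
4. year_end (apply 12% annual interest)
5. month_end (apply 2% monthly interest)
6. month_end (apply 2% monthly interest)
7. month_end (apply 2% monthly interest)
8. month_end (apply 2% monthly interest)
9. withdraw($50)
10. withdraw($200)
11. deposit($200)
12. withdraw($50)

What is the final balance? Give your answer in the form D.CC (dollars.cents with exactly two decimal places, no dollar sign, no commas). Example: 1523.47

After 1 (deposit($1000)): balance=$1000.00 total_interest=$0.00
After 2 (withdraw($300)): balance=$700.00 total_interest=$0.00
After 3 (deposit($1000)): balance=$1700.00 total_interest=$0.00
After 4 (year_end (apply 12% annual interest)): balance=$1904.00 total_interest=$204.00
After 5 (month_end (apply 2% monthly interest)): balance=$1942.08 total_interest=$242.08
After 6 (month_end (apply 2% monthly interest)): balance=$1980.92 total_interest=$280.92
After 7 (month_end (apply 2% monthly interest)): balance=$2020.53 total_interest=$320.53
After 8 (month_end (apply 2% monthly interest)): balance=$2060.94 total_interest=$360.94
After 9 (withdraw($50)): balance=$2010.94 total_interest=$360.94
After 10 (withdraw($200)): balance=$1810.94 total_interest=$360.94
After 11 (deposit($200)): balance=$2010.94 total_interest=$360.94
After 12 (withdraw($50)): balance=$1960.94 total_interest=$360.94

Answer: 1960.94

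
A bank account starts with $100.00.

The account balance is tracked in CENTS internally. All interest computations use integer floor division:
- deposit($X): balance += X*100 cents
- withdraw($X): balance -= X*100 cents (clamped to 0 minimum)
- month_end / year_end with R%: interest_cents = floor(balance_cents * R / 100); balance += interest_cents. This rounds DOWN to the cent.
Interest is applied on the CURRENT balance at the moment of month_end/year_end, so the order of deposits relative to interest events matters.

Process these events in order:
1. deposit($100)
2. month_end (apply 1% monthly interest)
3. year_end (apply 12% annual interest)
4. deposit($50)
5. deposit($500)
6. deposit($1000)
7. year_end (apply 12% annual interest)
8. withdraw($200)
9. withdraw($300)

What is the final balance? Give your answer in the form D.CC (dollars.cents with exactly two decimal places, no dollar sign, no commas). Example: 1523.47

Answer: 1489.38

Derivation:
After 1 (deposit($100)): balance=$200.00 total_interest=$0.00
After 2 (month_end (apply 1% monthly interest)): balance=$202.00 total_interest=$2.00
After 3 (year_end (apply 12% annual interest)): balance=$226.24 total_interest=$26.24
After 4 (deposit($50)): balance=$276.24 total_interest=$26.24
After 5 (deposit($500)): balance=$776.24 total_interest=$26.24
After 6 (deposit($1000)): balance=$1776.24 total_interest=$26.24
After 7 (year_end (apply 12% annual interest)): balance=$1989.38 total_interest=$239.38
After 8 (withdraw($200)): balance=$1789.38 total_interest=$239.38
After 9 (withdraw($300)): balance=$1489.38 total_interest=$239.38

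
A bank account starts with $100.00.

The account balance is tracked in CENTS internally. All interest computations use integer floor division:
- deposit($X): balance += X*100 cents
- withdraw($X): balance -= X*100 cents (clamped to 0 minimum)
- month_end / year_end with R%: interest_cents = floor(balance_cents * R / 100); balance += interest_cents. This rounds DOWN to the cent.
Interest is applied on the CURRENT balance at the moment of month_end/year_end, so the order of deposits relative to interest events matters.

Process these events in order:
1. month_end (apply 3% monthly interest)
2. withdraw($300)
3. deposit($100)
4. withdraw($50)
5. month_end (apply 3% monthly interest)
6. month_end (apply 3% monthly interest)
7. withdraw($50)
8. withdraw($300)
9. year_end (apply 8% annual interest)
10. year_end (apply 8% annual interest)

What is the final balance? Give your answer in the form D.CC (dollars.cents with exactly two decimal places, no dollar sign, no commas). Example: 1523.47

After 1 (month_end (apply 3% monthly interest)): balance=$103.00 total_interest=$3.00
After 2 (withdraw($300)): balance=$0.00 total_interest=$3.00
After 3 (deposit($100)): balance=$100.00 total_interest=$3.00
After 4 (withdraw($50)): balance=$50.00 total_interest=$3.00
After 5 (month_end (apply 3% monthly interest)): balance=$51.50 total_interest=$4.50
After 6 (month_end (apply 3% monthly interest)): balance=$53.04 total_interest=$6.04
After 7 (withdraw($50)): balance=$3.04 total_interest=$6.04
After 8 (withdraw($300)): balance=$0.00 total_interest=$6.04
After 9 (year_end (apply 8% annual interest)): balance=$0.00 total_interest=$6.04
After 10 (year_end (apply 8% annual interest)): balance=$0.00 total_interest=$6.04

Answer: 0.00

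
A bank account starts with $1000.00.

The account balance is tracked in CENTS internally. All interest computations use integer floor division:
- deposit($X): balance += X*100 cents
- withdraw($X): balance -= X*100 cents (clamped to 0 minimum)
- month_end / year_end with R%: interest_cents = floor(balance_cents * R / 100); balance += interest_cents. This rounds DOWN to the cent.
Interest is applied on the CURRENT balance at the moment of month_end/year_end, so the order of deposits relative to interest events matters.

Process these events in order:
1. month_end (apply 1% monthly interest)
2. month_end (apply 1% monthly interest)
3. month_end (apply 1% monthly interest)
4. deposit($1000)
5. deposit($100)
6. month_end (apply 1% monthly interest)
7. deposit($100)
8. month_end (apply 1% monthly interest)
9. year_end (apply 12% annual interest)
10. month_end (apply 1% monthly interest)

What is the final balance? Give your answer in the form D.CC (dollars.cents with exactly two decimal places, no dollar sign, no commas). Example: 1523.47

After 1 (month_end (apply 1% monthly interest)): balance=$1010.00 total_interest=$10.00
After 2 (month_end (apply 1% monthly interest)): balance=$1020.10 total_interest=$20.10
After 3 (month_end (apply 1% monthly interest)): balance=$1030.30 total_interest=$30.30
After 4 (deposit($1000)): balance=$2030.30 total_interest=$30.30
After 5 (deposit($100)): balance=$2130.30 total_interest=$30.30
After 6 (month_end (apply 1% monthly interest)): balance=$2151.60 total_interest=$51.60
After 7 (deposit($100)): balance=$2251.60 total_interest=$51.60
After 8 (month_end (apply 1% monthly interest)): balance=$2274.11 total_interest=$74.11
After 9 (year_end (apply 12% annual interest)): balance=$2547.00 total_interest=$347.00
After 10 (month_end (apply 1% monthly interest)): balance=$2572.47 total_interest=$372.47

Answer: 2572.47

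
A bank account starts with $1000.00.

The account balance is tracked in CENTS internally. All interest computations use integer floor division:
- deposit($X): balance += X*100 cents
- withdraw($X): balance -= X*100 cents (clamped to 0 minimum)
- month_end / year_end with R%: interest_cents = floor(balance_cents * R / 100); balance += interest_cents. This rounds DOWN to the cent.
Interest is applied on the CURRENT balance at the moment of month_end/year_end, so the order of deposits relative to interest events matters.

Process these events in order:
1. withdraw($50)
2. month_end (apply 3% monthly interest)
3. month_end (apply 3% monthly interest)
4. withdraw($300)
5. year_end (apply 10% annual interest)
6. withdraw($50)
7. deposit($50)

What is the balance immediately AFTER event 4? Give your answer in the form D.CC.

After 1 (withdraw($50)): balance=$950.00 total_interest=$0.00
After 2 (month_end (apply 3% monthly interest)): balance=$978.50 total_interest=$28.50
After 3 (month_end (apply 3% monthly interest)): balance=$1007.85 total_interest=$57.85
After 4 (withdraw($300)): balance=$707.85 total_interest=$57.85

Answer: 707.85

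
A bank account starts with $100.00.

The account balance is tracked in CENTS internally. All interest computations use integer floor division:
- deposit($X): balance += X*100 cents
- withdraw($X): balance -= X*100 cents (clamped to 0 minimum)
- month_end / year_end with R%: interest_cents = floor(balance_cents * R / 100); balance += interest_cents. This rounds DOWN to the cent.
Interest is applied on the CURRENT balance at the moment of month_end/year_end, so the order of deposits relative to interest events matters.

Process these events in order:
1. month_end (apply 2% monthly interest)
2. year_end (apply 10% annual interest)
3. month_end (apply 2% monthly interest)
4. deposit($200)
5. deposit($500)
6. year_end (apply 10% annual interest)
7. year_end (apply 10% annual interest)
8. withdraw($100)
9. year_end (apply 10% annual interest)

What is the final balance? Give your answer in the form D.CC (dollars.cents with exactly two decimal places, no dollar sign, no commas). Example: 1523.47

After 1 (month_end (apply 2% monthly interest)): balance=$102.00 total_interest=$2.00
After 2 (year_end (apply 10% annual interest)): balance=$112.20 total_interest=$12.20
After 3 (month_end (apply 2% monthly interest)): balance=$114.44 total_interest=$14.44
After 4 (deposit($200)): balance=$314.44 total_interest=$14.44
After 5 (deposit($500)): balance=$814.44 total_interest=$14.44
After 6 (year_end (apply 10% annual interest)): balance=$895.88 total_interest=$95.88
After 7 (year_end (apply 10% annual interest)): balance=$985.46 total_interest=$185.46
After 8 (withdraw($100)): balance=$885.46 total_interest=$185.46
After 9 (year_end (apply 10% annual interest)): balance=$974.00 total_interest=$274.00

Answer: 974.00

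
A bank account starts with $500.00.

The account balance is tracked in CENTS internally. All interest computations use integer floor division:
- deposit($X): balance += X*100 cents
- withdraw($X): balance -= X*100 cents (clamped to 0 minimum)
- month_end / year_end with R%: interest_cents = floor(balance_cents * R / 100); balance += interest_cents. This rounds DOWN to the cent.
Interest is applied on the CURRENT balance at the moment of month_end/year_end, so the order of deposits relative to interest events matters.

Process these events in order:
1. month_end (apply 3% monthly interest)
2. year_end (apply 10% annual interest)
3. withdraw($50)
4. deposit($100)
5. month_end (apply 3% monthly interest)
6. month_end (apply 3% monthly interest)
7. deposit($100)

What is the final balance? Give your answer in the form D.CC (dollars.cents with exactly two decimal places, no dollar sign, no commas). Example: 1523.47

After 1 (month_end (apply 3% monthly interest)): balance=$515.00 total_interest=$15.00
After 2 (year_end (apply 10% annual interest)): balance=$566.50 total_interest=$66.50
After 3 (withdraw($50)): balance=$516.50 total_interest=$66.50
After 4 (deposit($100)): balance=$616.50 total_interest=$66.50
After 5 (month_end (apply 3% monthly interest)): balance=$634.99 total_interest=$84.99
After 6 (month_end (apply 3% monthly interest)): balance=$654.03 total_interest=$104.03
After 7 (deposit($100)): balance=$754.03 total_interest=$104.03

Answer: 754.03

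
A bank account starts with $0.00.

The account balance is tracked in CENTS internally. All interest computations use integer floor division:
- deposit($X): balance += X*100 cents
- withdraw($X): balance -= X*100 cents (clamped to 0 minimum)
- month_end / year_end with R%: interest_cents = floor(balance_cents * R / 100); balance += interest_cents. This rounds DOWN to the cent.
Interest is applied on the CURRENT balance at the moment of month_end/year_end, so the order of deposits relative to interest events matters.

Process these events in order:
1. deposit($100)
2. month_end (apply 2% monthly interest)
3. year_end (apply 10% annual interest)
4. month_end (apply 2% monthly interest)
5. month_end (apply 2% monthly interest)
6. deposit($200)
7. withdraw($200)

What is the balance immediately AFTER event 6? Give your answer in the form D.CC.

After 1 (deposit($100)): balance=$100.00 total_interest=$0.00
After 2 (month_end (apply 2% monthly interest)): balance=$102.00 total_interest=$2.00
After 3 (year_end (apply 10% annual interest)): balance=$112.20 total_interest=$12.20
After 4 (month_end (apply 2% monthly interest)): balance=$114.44 total_interest=$14.44
After 5 (month_end (apply 2% monthly interest)): balance=$116.72 total_interest=$16.72
After 6 (deposit($200)): balance=$316.72 total_interest=$16.72

Answer: 316.72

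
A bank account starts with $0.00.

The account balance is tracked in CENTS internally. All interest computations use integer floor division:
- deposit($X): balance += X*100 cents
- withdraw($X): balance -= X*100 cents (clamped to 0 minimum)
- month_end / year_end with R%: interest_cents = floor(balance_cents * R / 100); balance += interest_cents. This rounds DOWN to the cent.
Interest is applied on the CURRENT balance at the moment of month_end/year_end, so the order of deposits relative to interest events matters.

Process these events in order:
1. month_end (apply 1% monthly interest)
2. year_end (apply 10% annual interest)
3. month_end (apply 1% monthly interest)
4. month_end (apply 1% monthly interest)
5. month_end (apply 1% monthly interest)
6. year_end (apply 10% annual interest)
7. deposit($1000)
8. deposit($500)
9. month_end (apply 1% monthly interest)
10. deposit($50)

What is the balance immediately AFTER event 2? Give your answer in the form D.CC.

Answer: 0.00

Derivation:
After 1 (month_end (apply 1% monthly interest)): balance=$0.00 total_interest=$0.00
After 2 (year_end (apply 10% annual interest)): balance=$0.00 total_interest=$0.00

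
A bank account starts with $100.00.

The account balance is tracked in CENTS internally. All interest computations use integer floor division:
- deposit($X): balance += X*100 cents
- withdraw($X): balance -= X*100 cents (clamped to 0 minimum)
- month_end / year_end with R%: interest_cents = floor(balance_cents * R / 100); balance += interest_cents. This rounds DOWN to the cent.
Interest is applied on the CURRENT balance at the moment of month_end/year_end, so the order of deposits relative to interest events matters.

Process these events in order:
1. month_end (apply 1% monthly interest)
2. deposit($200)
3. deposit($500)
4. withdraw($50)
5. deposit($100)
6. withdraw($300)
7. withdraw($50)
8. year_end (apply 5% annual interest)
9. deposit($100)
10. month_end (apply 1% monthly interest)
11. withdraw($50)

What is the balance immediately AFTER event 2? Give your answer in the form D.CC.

Answer: 301.00

Derivation:
After 1 (month_end (apply 1% monthly interest)): balance=$101.00 total_interest=$1.00
After 2 (deposit($200)): balance=$301.00 total_interest=$1.00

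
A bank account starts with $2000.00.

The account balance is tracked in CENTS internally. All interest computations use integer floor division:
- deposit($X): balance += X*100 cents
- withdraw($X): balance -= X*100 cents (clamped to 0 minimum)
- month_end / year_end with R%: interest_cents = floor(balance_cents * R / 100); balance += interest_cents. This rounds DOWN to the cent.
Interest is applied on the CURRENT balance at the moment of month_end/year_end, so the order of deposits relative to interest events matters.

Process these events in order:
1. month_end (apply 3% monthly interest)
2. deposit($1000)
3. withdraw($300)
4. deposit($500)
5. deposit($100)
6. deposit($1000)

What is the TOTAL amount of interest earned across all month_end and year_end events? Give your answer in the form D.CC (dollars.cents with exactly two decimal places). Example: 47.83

Answer: 60.00

Derivation:
After 1 (month_end (apply 3% monthly interest)): balance=$2060.00 total_interest=$60.00
After 2 (deposit($1000)): balance=$3060.00 total_interest=$60.00
After 3 (withdraw($300)): balance=$2760.00 total_interest=$60.00
After 4 (deposit($500)): balance=$3260.00 total_interest=$60.00
After 5 (deposit($100)): balance=$3360.00 total_interest=$60.00
After 6 (deposit($1000)): balance=$4360.00 total_interest=$60.00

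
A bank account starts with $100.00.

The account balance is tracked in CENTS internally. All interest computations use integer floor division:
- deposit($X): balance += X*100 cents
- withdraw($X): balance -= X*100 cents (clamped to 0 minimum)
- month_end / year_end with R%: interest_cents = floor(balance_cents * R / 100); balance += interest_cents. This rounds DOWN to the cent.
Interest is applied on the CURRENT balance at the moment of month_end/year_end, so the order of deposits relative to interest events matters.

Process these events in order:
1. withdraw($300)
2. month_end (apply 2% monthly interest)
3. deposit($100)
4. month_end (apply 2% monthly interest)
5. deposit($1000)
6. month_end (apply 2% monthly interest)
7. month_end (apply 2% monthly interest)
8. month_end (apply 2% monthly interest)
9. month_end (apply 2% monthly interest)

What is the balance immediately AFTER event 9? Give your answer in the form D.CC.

Answer: 1192.83

Derivation:
After 1 (withdraw($300)): balance=$0.00 total_interest=$0.00
After 2 (month_end (apply 2% monthly interest)): balance=$0.00 total_interest=$0.00
After 3 (deposit($100)): balance=$100.00 total_interest=$0.00
After 4 (month_end (apply 2% monthly interest)): balance=$102.00 total_interest=$2.00
After 5 (deposit($1000)): balance=$1102.00 total_interest=$2.00
After 6 (month_end (apply 2% monthly interest)): balance=$1124.04 total_interest=$24.04
After 7 (month_end (apply 2% monthly interest)): balance=$1146.52 total_interest=$46.52
After 8 (month_end (apply 2% monthly interest)): balance=$1169.45 total_interest=$69.45
After 9 (month_end (apply 2% monthly interest)): balance=$1192.83 total_interest=$92.83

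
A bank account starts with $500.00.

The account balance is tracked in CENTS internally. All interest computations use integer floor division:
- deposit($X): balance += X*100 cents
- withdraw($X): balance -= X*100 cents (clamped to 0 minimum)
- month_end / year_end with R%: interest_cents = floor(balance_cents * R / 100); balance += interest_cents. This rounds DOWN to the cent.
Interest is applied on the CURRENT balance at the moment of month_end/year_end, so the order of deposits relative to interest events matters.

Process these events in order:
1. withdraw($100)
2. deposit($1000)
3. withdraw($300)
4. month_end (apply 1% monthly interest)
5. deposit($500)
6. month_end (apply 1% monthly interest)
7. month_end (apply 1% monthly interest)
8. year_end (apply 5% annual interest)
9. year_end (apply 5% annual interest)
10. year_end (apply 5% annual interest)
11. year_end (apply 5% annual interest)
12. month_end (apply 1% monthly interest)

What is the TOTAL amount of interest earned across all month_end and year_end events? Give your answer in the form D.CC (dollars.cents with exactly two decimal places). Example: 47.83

Answer: 417.49

Derivation:
After 1 (withdraw($100)): balance=$400.00 total_interest=$0.00
After 2 (deposit($1000)): balance=$1400.00 total_interest=$0.00
After 3 (withdraw($300)): balance=$1100.00 total_interest=$0.00
After 4 (month_end (apply 1% monthly interest)): balance=$1111.00 total_interest=$11.00
After 5 (deposit($500)): balance=$1611.00 total_interest=$11.00
After 6 (month_end (apply 1% monthly interest)): balance=$1627.11 total_interest=$27.11
After 7 (month_end (apply 1% monthly interest)): balance=$1643.38 total_interest=$43.38
After 8 (year_end (apply 5% annual interest)): balance=$1725.54 total_interest=$125.54
After 9 (year_end (apply 5% annual interest)): balance=$1811.81 total_interest=$211.81
After 10 (year_end (apply 5% annual interest)): balance=$1902.40 total_interest=$302.40
After 11 (year_end (apply 5% annual interest)): balance=$1997.52 total_interest=$397.52
After 12 (month_end (apply 1% monthly interest)): balance=$2017.49 total_interest=$417.49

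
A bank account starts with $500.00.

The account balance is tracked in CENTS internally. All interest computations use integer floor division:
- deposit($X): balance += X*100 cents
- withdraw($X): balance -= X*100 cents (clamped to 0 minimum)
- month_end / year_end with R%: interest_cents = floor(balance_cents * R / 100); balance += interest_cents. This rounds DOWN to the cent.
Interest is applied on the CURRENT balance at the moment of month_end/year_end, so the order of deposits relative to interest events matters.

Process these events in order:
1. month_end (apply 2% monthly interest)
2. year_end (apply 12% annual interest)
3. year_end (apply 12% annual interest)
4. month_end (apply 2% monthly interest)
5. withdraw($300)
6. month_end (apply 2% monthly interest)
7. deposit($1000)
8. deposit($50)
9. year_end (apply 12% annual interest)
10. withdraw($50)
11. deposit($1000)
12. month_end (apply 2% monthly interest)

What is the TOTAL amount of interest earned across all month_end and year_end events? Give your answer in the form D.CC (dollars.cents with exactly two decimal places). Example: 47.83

After 1 (month_end (apply 2% monthly interest)): balance=$510.00 total_interest=$10.00
After 2 (year_end (apply 12% annual interest)): balance=$571.20 total_interest=$71.20
After 3 (year_end (apply 12% annual interest)): balance=$639.74 total_interest=$139.74
After 4 (month_end (apply 2% monthly interest)): balance=$652.53 total_interest=$152.53
After 5 (withdraw($300)): balance=$352.53 total_interest=$152.53
After 6 (month_end (apply 2% monthly interest)): balance=$359.58 total_interest=$159.58
After 7 (deposit($1000)): balance=$1359.58 total_interest=$159.58
After 8 (deposit($50)): balance=$1409.58 total_interest=$159.58
After 9 (year_end (apply 12% annual interest)): balance=$1578.72 total_interest=$328.72
After 10 (withdraw($50)): balance=$1528.72 total_interest=$328.72
After 11 (deposit($1000)): balance=$2528.72 total_interest=$328.72
After 12 (month_end (apply 2% monthly interest)): balance=$2579.29 total_interest=$379.29

Answer: 379.29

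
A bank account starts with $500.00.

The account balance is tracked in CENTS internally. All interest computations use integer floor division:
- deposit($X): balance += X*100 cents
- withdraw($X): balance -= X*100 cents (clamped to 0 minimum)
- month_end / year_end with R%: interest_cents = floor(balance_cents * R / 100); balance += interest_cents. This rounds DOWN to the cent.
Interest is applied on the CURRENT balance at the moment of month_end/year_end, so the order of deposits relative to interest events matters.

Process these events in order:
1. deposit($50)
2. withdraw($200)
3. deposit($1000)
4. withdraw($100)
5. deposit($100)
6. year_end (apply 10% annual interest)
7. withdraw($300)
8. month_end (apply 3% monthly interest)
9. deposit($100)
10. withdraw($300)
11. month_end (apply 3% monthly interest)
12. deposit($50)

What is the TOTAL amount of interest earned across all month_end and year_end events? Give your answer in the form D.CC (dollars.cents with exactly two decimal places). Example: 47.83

Answer: 201.16

Derivation:
After 1 (deposit($50)): balance=$550.00 total_interest=$0.00
After 2 (withdraw($200)): balance=$350.00 total_interest=$0.00
After 3 (deposit($1000)): balance=$1350.00 total_interest=$0.00
After 4 (withdraw($100)): balance=$1250.00 total_interest=$0.00
After 5 (deposit($100)): balance=$1350.00 total_interest=$0.00
After 6 (year_end (apply 10% annual interest)): balance=$1485.00 total_interest=$135.00
After 7 (withdraw($300)): balance=$1185.00 total_interest=$135.00
After 8 (month_end (apply 3% monthly interest)): balance=$1220.55 total_interest=$170.55
After 9 (deposit($100)): balance=$1320.55 total_interest=$170.55
After 10 (withdraw($300)): balance=$1020.55 total_interest=$170.55
After 11 (month_end (apply 3% monthly interest)): balance=$1051.16 total_interest=$201.16
After 12 (deposit($50)): balance=$1101.16 total_interest=$201.16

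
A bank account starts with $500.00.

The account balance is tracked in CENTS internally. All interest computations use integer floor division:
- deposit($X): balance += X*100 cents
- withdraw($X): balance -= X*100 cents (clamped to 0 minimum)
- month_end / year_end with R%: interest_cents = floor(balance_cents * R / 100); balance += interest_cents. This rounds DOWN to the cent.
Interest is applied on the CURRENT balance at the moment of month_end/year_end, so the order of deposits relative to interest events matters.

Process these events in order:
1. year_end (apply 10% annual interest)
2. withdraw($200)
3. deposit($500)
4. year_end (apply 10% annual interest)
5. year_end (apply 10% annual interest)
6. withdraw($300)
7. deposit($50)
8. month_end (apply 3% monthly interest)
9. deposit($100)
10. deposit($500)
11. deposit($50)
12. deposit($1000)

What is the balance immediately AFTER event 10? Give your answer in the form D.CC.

After 1 (year_end (apply 10% annual interest)): balance=$550.00 total_interest=$50.00
After 2 (withdraw($200)): balance=$350.00 total_interest=$50.00
After 3 (deposit($500)): balance=$850.00 total_interest=$50.00
After 4 (year_end (apply 10% annual interest)): balance=$935.00 total_interest=$135.00
After 5 (year_end (apply 10% annual interest)): balance=$1028.50 total_interest=$228.50
After 6 (withdraw($300)): balance=$728.50 total_interest=$228.50
After 7 (deposit($50)): balance=$778.50 total_interest=$228.50
After 8 (month_end (apply 3% monthly interest)): balance=$801.85 total_interest=$251.85
After 9 (deposit($100)): balance=$901.85 total_interest=$251.85
After 10 (deposit($500)): balance=$1401.85 total_interest=$251.85

Answer: 1401.85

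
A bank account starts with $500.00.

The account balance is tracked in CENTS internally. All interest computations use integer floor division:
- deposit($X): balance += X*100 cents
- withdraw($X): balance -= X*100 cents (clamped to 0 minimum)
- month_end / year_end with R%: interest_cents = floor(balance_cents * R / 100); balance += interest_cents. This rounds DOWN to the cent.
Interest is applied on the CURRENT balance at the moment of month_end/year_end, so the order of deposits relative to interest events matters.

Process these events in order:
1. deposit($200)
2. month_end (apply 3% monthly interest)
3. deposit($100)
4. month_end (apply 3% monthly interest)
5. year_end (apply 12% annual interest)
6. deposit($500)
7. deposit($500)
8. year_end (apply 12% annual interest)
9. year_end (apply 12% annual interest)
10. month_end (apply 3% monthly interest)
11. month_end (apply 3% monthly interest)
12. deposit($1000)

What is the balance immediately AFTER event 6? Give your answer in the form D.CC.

After 1 (deposit($200)): balance=$700.00 total_interest=$0.00
After 2 (month_end (apply 3% monthly interest)): balance=$721.00 total_interest=$21.00
After 3 (deposit($100)): balance=$821.00 total_interest=$21.00
After 4 (month_end (apply 3% monthly interest)): balance=$845.63 total_interest=$45.63
After 5 (year_end (apply 12% annual interest)): balance=$947.10 total_interest=$147.10
After 6 (deposit($500)): balance=$1447.10 total_interest=$147.10

Answer: 1447.10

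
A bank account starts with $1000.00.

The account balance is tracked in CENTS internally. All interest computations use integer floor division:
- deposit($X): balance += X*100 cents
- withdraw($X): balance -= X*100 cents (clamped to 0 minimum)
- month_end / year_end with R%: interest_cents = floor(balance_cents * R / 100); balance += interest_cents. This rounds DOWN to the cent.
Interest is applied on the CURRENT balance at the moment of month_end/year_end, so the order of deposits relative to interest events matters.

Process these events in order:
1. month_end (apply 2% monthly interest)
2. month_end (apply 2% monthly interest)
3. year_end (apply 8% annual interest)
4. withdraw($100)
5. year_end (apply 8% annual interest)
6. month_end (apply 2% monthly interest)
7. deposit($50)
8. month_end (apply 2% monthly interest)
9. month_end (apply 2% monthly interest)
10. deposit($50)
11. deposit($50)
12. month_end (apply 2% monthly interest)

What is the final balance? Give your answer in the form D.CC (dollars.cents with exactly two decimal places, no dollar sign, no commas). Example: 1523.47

Answer: 1351.70

Derivation:
After 1 (month_end (apply 2% monthly interest)): balance=$1020.00 total_interest=$20.00
After 2 (month_end (apply 2% monthly interest)): balance=$1040.40 total_interest=$40.40
After 3 (year_end (apply 8% annual interest)): balance=$1123.63 total_interest=$123.63
After 4 (withdraw($100)): balance=$1023.63 total_interest=$123.63
After 5 (year_end (apply 8% annual interest)): balance=$1105.52 total_interest=$205.52
After 6 (month_end (apply 2% monthly interest)): balance=$1127.63 total_interest=$227.63
After 7 (deposit($50)): balance=$1177.63 total_interest=$227.63
After 8 (month_end (apply 2% monthly interest)): balance=$1201.18 total_interest=$251.18
After 9 (month_end (apply 2% monthly interest)): balance=$1225.20 total_interest=$275.20
After 10 (deposit($50)): balance=$1275.20 total_interest=$275.20
After 11 (deposit($50)): balance=$1325.20 total_interest=$275.20
After 12 (month_end (apply 2% monthly interest)): balance=$1351.70 total_interest=$301.70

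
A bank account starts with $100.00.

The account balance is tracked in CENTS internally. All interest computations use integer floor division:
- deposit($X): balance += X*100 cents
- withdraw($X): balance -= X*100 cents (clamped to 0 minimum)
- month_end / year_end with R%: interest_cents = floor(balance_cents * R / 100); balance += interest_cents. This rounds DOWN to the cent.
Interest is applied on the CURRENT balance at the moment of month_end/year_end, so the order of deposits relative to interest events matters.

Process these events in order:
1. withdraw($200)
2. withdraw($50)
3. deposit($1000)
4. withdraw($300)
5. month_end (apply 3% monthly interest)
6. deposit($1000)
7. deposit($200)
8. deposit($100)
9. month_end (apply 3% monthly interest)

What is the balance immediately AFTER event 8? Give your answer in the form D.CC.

Answer: 2021.00

Derivation:
After 1 (withdraw($200)): balance=$0.00 total_interest=$0.00
After 2 (withdraw($50)): balance=$0.00 total_interest=$0.00
After 3 (deposit($1000)): balance=$1000.00 total_interest=$0.00
After 4 (withdraw($300)): balance=$700.00 total_interest=$0.00
After 5 (month_end (apply 3% monthly interest)): balance=$721.00 total_interest=$21.00
After 6 (deposit($1000)): balance=$1721.00 total_interest=$21.00
After 7 (deposit($200)): balance=$1921.00 total_interest=$21.00
After 8 (deposit($100)): balance=$2021.00 total_interest=$21.00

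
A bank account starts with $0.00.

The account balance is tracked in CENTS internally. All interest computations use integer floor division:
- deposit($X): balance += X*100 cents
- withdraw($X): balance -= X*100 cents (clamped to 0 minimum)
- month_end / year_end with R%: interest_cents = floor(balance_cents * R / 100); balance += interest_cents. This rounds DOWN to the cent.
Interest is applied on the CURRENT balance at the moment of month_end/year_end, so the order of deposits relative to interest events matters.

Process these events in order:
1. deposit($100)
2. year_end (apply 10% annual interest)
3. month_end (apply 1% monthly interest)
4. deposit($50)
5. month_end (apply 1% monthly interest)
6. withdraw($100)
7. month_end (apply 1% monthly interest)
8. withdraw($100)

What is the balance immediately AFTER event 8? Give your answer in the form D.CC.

Answer: 0.00

Derivation:
After 1 (deposit($100)): balance=$100.00 total_interest=$0.00
After 2 (year_end (apply 10% annual interest)): balance=$110.00 total_interest=$10.00
After 3 (month_end (apply 1% monthly interest)): balance=$111.10 total_interest=$11.10
After 4 (deposit($50)): balance=$161.10 total_interest=$11.10
After 5 (month_end (apply 1% monthly interest)): balance=$162.71 total_interest=$12.71
After 6 (withdraw($100)): balance=$62.71 total_interest=$12.71
After 7 (month_end (apply 1% monthly interest)): balance=$63.33 total_interest=$13.33
After 8 (withdraw($100)): balance=$0.00 total_interest=$13.33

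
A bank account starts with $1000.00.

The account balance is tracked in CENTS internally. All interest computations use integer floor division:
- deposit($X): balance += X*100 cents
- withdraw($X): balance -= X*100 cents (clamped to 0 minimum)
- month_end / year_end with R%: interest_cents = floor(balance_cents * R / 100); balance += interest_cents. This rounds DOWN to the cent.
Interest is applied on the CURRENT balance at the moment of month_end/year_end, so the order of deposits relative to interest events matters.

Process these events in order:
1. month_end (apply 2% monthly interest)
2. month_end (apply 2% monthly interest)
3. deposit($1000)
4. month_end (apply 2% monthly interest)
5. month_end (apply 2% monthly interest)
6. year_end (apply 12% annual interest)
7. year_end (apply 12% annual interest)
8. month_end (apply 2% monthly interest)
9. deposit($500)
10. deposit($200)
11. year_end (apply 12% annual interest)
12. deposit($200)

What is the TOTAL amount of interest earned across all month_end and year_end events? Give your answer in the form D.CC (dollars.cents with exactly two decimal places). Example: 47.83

After 1 (month_end (apply 2% monthly interest)): balance=$1020.00 total_interest=$20.00
After 2 (month_end (apply 2% monthly interest)): balance=$1040.40 total_interest=$40.40
After 3 (deposit($1000)): balance=$2040.40 total_interest=$40.40
After 4 (month_end (apply 2% monthly interest)): balance=$2081.20 total_interest=$81.20
After 5 (month_end (apply 2% monthly interest)): balance=$2122.82 total_interest=$122.82
After 6 (year_end (apply 12% annual interest)): balance=$2377.55 total_interest=$377.55
After 7 (year_end (apply 12% annual interest)): balance=$2662.85 total_interest=$662.85
After 8 (month_end (apply 2% monthly interest)): balance=$2716.10 total_interest=$716.10
After 9 (deposit($500)): balance=$3216.10 total_interest=$716.10
After 10 (deposit($200)): balance=$3416.10 total_interest=$716.10
After 11 (year_end (apply 12% annual interest)): balance=$3826.03 total_interest=$1126.03
After 12 (deposit($200)): balance=$4026.03 total_interest=$1126.03

Answer: 1126.03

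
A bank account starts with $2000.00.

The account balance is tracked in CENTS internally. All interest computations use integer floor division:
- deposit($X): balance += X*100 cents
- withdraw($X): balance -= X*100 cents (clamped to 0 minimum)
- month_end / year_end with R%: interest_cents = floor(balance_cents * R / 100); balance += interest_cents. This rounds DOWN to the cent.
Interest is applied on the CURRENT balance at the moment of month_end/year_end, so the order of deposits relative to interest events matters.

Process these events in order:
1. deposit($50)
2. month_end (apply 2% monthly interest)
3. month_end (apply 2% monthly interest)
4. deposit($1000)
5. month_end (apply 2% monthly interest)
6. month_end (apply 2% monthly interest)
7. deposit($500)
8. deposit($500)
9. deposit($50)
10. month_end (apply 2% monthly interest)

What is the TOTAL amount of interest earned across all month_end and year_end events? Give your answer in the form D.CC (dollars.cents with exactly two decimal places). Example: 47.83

Answer: 295.55

Derivation:
After 1 (deposit($50)): balance=$2050.00 total_interest=$0.00
After 2 (month_end (apply 2% monthly interest)): balance=$2091.00 total_interest=$41.00
After 3 (month_end (apply 2% monthly interest)): balance=$2132.82 total_interest=$82.82
After 4 (deposit($1000)): balance=$3132.82 total_interest=$82.82
After 5 (month_end (apply 2% monthly interest)): balance=$3195.47 total_interest=$145.47
After 6 (month_end (apply 2% monthly interest)): balance=$3259.37 total_interest=$209.37
After 7 (deposit($500)): balance=$3759.37 total_interest=$209.37
After 8 (deposit($500)): balance=$4259.37 total_interest=$209.37
After 9 (deposit($50)): balance=$4309.37 total_interest=$209.37
After 10 (month_end (apply 2% monthly interest)): balance=$4395.55 total_interest=$295.55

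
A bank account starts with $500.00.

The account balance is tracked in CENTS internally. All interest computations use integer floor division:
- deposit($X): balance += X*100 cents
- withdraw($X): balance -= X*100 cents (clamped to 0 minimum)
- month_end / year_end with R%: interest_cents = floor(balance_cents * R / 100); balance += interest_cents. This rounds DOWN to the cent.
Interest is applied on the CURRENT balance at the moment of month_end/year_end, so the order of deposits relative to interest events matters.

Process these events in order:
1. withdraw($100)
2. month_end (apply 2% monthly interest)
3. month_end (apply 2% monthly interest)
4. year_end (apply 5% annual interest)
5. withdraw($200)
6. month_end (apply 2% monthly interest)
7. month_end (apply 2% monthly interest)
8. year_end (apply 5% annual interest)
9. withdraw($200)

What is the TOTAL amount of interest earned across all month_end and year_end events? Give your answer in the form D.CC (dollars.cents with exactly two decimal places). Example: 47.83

After 1 (withdraw($100)): balance=$400.00 total_interest=$0.00
After 2 (month_end (apply 2% monthly interest)): balance=$408.00 total_interest=$8.00
After 3 (month_end (apply 2% monthly interest)): balance=$416.16 total_interest=$16.16
After 4 (year_end (apply 5% annual interest)): balance=$436.96 total_interest=$36.96
After 5 (withdraw($200)): balance=$236.96 total_interest=$36.96
After 6 (month_end (apply 2% monthly interest)): balance=$241.69 total_interest=$41.69
After 7 (month_end (apply 2% monthly interest)): balance=$246.52 total_interest=$46.52
After 8 (year_end (apply 5% annual interest)): balance=$258.84 total_interest=$58.84
After 9 (withdraw($200)): balance=$58.84 total_interest=$58.84

Answer: 58.84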